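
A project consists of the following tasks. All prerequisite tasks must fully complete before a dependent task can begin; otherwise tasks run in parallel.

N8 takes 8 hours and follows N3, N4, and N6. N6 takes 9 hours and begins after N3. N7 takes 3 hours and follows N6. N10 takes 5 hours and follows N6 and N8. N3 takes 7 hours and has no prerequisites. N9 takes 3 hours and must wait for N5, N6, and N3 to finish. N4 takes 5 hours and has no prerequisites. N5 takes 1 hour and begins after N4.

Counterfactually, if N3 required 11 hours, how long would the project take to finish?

33

As given, the longest chain is N3→N6→N8→N10 = 7+9+8+5 = 29, so the finish is 29 hours.
N3 is on the critical path; changing it to 11 makes that path 33 hours.
That remains the longest chain; total 33 hours.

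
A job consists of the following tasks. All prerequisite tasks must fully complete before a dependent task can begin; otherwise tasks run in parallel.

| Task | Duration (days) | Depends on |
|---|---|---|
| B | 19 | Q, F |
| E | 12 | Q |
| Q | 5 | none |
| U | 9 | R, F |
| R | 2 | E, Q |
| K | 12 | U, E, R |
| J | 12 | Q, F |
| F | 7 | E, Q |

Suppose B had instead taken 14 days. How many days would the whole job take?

45

Actual critical path: Q→E→F→U→K = 5+12+7+9+12 = 45 ⇒ 45 days.
B has 2 days of float (longest path through it is 43).
That remains the longest chain; total 45 days.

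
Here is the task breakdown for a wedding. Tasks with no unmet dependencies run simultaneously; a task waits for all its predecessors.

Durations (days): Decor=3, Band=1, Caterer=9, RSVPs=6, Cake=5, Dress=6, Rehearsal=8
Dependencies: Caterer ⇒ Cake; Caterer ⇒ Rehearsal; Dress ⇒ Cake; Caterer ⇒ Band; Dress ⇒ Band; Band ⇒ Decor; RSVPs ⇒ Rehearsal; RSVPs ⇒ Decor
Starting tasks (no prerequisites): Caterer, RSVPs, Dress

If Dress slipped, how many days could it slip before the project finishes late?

Critical path: Caterer→Rehearsal = 9+8 = 17, so the finish is 17 days.
Longest path through Dress: 11 days (earliest finish 6, latest finish 12).
So Dress can slip 12 − 6 = 6 days.

6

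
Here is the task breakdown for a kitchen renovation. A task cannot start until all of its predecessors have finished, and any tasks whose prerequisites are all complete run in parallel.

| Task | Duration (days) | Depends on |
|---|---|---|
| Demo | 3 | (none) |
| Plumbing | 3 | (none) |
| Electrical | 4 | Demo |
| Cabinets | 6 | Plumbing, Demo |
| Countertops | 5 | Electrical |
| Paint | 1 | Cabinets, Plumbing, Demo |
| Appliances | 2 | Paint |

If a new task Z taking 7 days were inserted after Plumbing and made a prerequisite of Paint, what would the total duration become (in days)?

13

Originally the job takes 12 days.
With Z inserted, Paint now waits for max(Cabinets, Plumbing, Demo, Z).
New critical path: Plumbing→Z→Paint→Appliances = 3+7+1+2 = 13 ⇒ 13 days.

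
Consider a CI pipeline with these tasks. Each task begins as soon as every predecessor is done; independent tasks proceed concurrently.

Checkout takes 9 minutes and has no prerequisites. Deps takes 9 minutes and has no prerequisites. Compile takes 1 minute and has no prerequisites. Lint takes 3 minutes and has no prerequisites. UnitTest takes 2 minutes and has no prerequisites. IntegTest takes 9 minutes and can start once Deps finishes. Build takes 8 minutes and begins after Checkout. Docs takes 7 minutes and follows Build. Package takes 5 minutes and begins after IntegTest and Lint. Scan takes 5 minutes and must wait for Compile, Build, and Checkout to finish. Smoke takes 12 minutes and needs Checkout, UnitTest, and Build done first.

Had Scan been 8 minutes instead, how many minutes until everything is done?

29

Baseline: Checkout→Build→Smoke = 9+8+12 = 29 → 29 minutes.
Scan is off the critical path — its longest chain is 22 minutes, giving 7 of slack.
No other chain overtakes it, so the finish is 29 minutes.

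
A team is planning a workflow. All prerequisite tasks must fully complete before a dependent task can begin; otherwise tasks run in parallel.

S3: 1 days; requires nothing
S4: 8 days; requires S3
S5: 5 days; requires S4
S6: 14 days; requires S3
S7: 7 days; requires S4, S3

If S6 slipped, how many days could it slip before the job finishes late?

Critical path: S3→S4→S7 = 1+8+7 = 16, so the finish is 16 days.
The longest chain containing S6 totals 15 days.
Float = 16 − 15 = 1.

1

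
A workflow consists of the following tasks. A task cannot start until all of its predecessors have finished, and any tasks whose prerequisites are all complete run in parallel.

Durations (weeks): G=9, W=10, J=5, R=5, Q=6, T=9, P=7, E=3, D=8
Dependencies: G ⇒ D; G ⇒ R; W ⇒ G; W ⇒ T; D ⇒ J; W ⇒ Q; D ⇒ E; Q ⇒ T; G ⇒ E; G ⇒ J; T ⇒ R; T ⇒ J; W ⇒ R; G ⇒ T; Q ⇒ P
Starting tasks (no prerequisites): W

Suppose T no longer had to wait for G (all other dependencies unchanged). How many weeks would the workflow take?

32

Before: longest chain W→G→T→J = 10+9+9+5 = 33, finish 33.
Without G→T, T's earliest start moves from 19 to 16.
After: W→G→D→J = 10+9+8+5 = 32 → 32 weeks.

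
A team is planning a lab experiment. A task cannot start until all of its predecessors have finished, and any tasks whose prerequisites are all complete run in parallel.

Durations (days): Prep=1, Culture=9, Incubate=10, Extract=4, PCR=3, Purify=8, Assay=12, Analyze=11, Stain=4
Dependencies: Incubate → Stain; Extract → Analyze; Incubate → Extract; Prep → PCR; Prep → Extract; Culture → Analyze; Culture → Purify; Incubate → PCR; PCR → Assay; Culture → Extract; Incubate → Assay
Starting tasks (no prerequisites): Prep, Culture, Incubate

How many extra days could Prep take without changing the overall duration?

The longest chain is Incubate→Extract→Analyze = 10+4+11 = 25; overall finish 25 days.
Prep finishes as early as 1 and must finish by 10.
So Prep can slip 10 − 1 = 9 days.

9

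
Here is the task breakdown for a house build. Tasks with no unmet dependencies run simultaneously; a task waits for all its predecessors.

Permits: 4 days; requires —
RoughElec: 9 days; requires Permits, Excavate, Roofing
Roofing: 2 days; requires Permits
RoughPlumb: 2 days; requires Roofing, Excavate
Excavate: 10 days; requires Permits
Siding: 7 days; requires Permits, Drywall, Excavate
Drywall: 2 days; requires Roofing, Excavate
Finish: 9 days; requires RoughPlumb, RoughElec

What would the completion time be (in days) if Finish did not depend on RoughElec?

Before: longest chain Permits→Excavate→RoughElec→Finish = 4+10+9+9 = 32, finish 32.
Without RoughElec→Finish, Finish's earliest start moves from 23 to 16.
After: Permits→Excavate→RoughPlumb→Finish = 4+10+2+9 = 25 → 25 days.

25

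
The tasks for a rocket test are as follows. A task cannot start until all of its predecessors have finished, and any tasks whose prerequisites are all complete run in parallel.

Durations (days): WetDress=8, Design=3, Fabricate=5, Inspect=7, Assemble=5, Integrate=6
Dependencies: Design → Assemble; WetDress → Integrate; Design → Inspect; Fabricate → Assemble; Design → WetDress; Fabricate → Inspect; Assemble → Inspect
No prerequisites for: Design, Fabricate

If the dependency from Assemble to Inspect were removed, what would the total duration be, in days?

Original critical path: Design→WetDress→Integrate = 3+8+6 = 17 ⇒ 17 days.
Without Assemble→Inspect, Inspect's earliest start moves from 10 to 5.
After: Design→WetDress→Integrate = 3+8+6 = 17 → 17 days.

17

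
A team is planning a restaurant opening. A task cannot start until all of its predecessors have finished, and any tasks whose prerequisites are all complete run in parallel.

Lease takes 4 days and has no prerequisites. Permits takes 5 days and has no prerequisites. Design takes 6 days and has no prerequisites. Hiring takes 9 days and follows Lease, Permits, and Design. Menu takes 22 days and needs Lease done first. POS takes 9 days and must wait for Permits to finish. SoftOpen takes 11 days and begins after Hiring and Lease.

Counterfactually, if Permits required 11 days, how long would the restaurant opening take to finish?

Actual critical path: Lease→Menu = 4+22 = 26 ⇒ 26 days.
Permits is off the critical path — its longest chain is 25 days, giving 1 of slack.
New critical path: Permits→Hiring→SoftOpen = 11+9+11 = 31 ⇒ 31 days.

31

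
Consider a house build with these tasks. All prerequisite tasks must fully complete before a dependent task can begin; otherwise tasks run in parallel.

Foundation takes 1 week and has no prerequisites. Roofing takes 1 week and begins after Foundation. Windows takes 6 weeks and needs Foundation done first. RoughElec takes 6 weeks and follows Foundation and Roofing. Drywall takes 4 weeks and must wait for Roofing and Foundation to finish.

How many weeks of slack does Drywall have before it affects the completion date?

Critical path: Foundation→Roofing→RoughElec = 1+1+6 = 8, so the finish is 8 weeks.
Drywall finishes as early as 6 and must finish by 8.
Float = 8 − 6 = 2.

2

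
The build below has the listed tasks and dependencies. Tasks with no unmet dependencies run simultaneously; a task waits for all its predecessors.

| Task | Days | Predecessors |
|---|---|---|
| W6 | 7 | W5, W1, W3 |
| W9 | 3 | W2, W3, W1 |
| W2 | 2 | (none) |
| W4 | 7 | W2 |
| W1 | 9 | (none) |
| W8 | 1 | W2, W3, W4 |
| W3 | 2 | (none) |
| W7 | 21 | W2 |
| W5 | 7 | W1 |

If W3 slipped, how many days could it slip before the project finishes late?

14

W1→W5→W6 = 9+7+7 = 23 sets the makespan at 23 days.
The longest chain containing W3 totals 9 days.
Slack of W3 = 14 − 0 = 14 days.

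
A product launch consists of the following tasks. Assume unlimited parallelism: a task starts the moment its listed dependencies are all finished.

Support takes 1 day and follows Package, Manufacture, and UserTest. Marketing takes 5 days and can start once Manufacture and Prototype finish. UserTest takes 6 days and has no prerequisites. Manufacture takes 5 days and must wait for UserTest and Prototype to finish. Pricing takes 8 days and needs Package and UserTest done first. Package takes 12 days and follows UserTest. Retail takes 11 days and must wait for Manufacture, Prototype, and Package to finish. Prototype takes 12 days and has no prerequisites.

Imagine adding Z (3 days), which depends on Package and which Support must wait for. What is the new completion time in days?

Originally the plan takes 29 days.
With Z inserted, Support now waits for max(Package, Manufacture, UserTest, Z).
New critical path: UserTest→Package→Retail = 6+12+11 = 29 ⇒ 29 days.

29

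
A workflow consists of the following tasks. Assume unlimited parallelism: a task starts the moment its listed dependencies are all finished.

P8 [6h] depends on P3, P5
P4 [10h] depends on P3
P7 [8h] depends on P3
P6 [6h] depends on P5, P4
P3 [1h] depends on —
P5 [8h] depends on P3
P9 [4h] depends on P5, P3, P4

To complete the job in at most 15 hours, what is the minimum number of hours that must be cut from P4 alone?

2

Current finish: 17 hours; target: 15.
P4 is on every critical path, so each hour cut from P4 cuts the finish by one (this holds down to a finish of 15).
Need 17 − 15 = 2 hours off P4 → P4 becomes 8 hours, finish becomes 15.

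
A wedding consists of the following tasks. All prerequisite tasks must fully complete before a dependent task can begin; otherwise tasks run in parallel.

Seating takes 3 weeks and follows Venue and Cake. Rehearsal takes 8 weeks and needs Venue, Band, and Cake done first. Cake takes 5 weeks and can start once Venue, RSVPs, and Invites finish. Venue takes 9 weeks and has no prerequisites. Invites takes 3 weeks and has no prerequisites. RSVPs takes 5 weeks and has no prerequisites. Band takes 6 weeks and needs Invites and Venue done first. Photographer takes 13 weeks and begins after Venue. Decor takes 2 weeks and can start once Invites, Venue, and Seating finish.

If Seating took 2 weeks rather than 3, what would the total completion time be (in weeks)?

The binding path is Venue→Band→Rehearsal = 9+6+8 = 23; finish at 23 weeks.
The longest path through Seating is only 19 weeks, so Seating has float 4.
No other chain overtakes it, so the finish is 23 weeks.

23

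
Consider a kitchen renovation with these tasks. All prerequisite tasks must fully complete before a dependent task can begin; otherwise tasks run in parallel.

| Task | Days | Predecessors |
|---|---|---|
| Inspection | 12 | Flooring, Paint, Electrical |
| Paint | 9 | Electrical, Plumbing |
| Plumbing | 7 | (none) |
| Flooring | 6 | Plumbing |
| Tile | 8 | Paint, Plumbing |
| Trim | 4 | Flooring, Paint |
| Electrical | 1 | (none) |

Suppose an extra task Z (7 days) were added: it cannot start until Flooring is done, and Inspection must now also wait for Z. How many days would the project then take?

Originally the project takes 28 days.
With Z inserted, Inspection now waits for max(Flooring, Paint, Electrical, Z).
New critical path: Plumbing→Flooring→Z→Inspection = 7+6+7+12 = 32 ⇒ 32 days.

32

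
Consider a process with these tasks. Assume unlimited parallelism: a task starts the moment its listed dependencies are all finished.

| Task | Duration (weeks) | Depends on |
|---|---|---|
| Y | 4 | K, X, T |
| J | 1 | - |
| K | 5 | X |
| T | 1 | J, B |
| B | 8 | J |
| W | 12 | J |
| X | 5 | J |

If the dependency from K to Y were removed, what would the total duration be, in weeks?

14

Before: longest chain J→X→K→Y = 1+5+5+4 = 15, finish 15.
Without K→Y, Y's earliest start moves from 11 to 10.
The longest chain is now J→B→T→Y = 1+8+1+4 = 14, so the project takes 14 weeks.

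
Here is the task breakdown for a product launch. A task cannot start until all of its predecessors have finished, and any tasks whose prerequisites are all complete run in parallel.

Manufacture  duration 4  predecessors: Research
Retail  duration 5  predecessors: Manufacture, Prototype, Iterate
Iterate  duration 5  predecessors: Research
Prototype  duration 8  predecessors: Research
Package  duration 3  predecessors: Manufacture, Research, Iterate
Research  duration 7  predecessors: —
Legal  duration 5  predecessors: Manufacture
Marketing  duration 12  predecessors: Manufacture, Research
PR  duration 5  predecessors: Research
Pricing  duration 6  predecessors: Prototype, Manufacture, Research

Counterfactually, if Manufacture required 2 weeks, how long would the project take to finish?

21

As given, the longest chain is Research→Manufacture→Marketing = 7+4+12 = 23, so the finish is 23 weeks.
Manufacture is on the critical path; changing it to 2 makes that path 21 weeks.
The binding chain switches to Research→Prototype→Pricing = 7+8+6 = 21; finish 21 weeks.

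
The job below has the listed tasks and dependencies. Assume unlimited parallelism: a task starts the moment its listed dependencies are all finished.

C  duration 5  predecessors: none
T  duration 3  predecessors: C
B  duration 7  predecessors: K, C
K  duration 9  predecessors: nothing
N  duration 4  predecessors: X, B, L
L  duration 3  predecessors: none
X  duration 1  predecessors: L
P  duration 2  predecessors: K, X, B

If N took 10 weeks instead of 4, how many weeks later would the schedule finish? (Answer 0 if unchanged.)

Actual critical path: K→B→N = 9+7+4 = 20 ⇒ 20 weeks.
N lies on that path, so at 10 weeks the path becomes 26 weeks.
The critical path is still K→B→N; finish is now 26 weeks.
Change in finish: 26 − 20 = +6 weeks.

6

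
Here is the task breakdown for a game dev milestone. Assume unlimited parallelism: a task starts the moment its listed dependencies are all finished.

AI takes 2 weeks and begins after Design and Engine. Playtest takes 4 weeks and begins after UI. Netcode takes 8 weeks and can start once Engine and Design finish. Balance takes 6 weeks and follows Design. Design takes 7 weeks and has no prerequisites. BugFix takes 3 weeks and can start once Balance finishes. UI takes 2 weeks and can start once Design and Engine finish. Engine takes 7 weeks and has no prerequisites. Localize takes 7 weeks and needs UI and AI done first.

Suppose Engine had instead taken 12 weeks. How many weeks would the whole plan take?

21

Actual critical path: Engine→AI→Localize = 7+2+7 = 16 ⇒ 16 weeks.
Engine is on the critical path; changing it to 12 makes that path 21 weeks.
No other chain overtakes it, so the finish is 21 weeks.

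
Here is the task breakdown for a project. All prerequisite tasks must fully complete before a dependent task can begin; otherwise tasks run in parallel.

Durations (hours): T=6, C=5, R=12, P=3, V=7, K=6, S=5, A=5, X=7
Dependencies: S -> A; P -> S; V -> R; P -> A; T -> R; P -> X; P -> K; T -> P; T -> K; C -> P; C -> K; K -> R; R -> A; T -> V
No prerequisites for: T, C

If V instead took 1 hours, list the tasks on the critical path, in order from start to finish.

Actual critical path: T→P→K→R→A = 6+3+6+12+5 = 32 ⇒ 32 hours.
V has 2 hours of float (longest path through it is 30).
That remains the longest chain; total 32 hours.

T, P, K, R, A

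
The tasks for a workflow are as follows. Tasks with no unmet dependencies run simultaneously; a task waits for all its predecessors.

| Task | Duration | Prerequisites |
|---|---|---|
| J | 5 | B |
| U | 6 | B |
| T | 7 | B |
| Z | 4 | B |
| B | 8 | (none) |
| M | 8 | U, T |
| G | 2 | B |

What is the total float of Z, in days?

11

B→T→M = 8+7+8 = 23 sets the makespan at 23 days.
The longest chain containing Z totals 12 days.
Float = 23 − 12 = 11.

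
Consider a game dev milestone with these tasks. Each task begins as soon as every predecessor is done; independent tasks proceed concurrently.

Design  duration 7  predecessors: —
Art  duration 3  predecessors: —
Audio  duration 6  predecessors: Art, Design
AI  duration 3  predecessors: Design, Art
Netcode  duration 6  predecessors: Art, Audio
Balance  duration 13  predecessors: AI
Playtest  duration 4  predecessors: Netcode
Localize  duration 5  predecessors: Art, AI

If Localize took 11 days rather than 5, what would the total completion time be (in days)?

23

The binding path is Design→Audio→Netcode→Playtest = 7+6+6+4 = 23; finish at 23 days.
The longest path through Localize is only 15 days, so Localize has float 8.
That remains the longest chain; total 23 days.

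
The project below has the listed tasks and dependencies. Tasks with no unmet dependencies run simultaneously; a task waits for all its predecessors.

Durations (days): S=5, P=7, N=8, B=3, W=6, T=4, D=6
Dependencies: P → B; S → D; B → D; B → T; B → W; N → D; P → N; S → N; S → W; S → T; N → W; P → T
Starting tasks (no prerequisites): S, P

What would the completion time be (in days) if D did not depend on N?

21

Before: longest chain P→N→W = 7+8+6 = 21, finish 21.
Without N→D, D's earliest start moves from 15 to 10.
The longest chain is now P→N→W = 7+8+6 = 21, so the plan takes 21 days.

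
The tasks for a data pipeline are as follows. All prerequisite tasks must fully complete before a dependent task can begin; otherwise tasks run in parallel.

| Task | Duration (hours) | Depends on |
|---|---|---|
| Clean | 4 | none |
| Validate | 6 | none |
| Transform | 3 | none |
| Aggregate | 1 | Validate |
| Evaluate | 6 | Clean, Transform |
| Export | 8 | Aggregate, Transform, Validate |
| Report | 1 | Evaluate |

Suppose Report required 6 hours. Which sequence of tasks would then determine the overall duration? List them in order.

Critical path before the change: Validate→Aggregate→Export = 6+1+8 = 15 giving 15 hours.
Report is off the critical path — its longest chain is 11 hours, giving 4 of slack.
The binding chain switches to Clean→Evaluate→Report = 4+6+6 = 16; finish 16 hours.

Clean, Evaluate, Report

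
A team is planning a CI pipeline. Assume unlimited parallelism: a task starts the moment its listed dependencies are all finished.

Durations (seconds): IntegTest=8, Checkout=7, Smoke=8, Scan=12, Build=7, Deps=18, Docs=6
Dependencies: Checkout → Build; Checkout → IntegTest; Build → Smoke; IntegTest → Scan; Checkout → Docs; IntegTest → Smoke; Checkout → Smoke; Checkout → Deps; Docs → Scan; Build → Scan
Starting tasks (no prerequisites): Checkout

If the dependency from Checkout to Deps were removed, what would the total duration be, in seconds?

With the dependency in place, Checkout→IntegTest→Scan = 7+8+12 = 27 sets the finish at 27 seconds.
Without Checkout→Deps, Deps's earliest start moves from 7 to 0.
New critical path: Checkout→IntegTest→Scan = 7+8+12 = 27 ⇒ 27 seconds.

27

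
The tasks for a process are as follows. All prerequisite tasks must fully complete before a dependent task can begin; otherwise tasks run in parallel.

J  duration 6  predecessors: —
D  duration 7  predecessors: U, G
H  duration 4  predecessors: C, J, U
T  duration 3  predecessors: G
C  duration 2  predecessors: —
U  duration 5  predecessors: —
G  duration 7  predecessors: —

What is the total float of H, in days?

4

Critical path: G→D = 7+7 = 14, so the finish is 14 days.
H finishes as early as 10 and must finish by 14.
Float = 14 − 10 = 4.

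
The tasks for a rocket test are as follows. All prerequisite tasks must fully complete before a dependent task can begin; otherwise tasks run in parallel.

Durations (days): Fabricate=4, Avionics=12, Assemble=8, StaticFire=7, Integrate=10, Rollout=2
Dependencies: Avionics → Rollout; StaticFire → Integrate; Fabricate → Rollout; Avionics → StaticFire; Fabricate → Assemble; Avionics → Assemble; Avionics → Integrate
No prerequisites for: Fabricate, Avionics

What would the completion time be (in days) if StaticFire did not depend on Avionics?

22

With the dependency in place, Avionics→StaticFire→Integrate = 12+7+10 = 29 sets the finish at 29 days.
Without Avionics→StaticFire, StaticFire's earliest start moves from 12 to 0.
New critical path: Avionics→Integrate = 12+10 = 22 ⇒ 22 days.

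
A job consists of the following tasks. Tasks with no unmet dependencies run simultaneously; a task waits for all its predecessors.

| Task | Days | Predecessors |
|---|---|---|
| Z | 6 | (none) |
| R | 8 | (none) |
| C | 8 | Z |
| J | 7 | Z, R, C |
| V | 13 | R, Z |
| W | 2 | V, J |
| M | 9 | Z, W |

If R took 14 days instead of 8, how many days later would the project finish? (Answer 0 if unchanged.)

6

Baseline: R→V→W→M = 8+13+2+9 = 32 → 32 days.
R is on the critical path; changing it to 14 makes that path 38 days.
The critical path is still R→V→W→M; finish is now 38 days.
Change in finish: 38 − 32 = +6 days.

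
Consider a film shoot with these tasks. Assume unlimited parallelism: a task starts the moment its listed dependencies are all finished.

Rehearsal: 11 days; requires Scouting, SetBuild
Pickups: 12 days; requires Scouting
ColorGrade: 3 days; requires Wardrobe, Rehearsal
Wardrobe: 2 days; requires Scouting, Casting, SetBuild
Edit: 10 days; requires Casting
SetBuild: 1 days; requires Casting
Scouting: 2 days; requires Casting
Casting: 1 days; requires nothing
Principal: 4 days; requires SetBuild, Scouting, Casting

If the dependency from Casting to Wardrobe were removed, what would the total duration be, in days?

17

Original critical path: Casting→Scouting→Rehearsal→ColorGrade = 1+2+11+3 = 17 ⇒ 17 days.
Dropping Casting→Wardrobe doesn't change Wardrobe's earliest start (3); another predecessor still binds.
The longest chain is now Casting→Scouting→Rehearsal→ColorGrade = 1+2+11+3 = 17, so the film shoot takes 17 days.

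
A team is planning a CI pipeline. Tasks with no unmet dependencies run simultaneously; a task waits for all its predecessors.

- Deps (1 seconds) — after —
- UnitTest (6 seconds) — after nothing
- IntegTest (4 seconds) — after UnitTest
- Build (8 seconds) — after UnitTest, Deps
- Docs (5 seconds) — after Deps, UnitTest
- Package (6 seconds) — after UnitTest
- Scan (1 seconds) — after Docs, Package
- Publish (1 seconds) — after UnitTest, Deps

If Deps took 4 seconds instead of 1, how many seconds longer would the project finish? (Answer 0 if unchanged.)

Baseline: UnitTest→Build = 6+8 = 14 → 14 seconds.
The longest path through Deps is only 9 seconds, so Deps has float 5.
That remains the longest chain; total 14 seconds.
Change in finish: 14 − 14 = +0 seconds.

0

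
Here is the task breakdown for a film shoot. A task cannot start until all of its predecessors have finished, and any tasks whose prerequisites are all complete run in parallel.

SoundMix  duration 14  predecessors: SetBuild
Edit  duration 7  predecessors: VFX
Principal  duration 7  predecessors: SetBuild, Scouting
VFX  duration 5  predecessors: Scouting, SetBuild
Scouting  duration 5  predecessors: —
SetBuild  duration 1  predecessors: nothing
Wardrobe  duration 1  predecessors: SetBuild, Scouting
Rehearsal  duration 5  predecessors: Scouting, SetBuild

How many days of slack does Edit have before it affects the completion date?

The longest chain is Scouting→VFX→Edit = 5+5+7 = 17; overall finish 17 days.
The longest chain containing Edit totals 17 days.
Float = 17 − 17 = 0.

0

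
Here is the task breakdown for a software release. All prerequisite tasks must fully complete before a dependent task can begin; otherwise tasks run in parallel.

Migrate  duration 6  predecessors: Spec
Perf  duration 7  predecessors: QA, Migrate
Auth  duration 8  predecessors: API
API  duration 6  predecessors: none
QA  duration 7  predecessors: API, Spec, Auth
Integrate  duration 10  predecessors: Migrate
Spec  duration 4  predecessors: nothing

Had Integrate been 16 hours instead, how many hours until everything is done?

28

Critical path before the change: API→Auth→QA→Perf = 6+8+7+7 = 28 giving 28 hours.
Integrate is off the critical path — its longest chain is 20 hours, giving 8 of slack.
The critical path is still API→Auth→QA→Perf; finish is now 28 hours.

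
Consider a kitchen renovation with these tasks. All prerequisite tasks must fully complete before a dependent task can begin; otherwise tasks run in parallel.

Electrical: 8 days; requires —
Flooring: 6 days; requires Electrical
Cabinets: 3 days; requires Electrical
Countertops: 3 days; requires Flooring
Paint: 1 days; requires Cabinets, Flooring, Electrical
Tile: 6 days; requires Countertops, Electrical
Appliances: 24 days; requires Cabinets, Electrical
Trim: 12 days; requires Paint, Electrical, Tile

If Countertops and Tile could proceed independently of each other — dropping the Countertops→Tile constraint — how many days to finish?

Original critical path: Electrical→Flooring→Countertops→Tile→Trim = 8+6+3+6+12 = 35 ⇒ 35 days.
Without Countertops→Tile, Tile's earliest start moves from 17 to 8.
The longest chain is now Electrical→Cabinets→Appliances = 8+3+24 = 35, so the job takes 35 days.

35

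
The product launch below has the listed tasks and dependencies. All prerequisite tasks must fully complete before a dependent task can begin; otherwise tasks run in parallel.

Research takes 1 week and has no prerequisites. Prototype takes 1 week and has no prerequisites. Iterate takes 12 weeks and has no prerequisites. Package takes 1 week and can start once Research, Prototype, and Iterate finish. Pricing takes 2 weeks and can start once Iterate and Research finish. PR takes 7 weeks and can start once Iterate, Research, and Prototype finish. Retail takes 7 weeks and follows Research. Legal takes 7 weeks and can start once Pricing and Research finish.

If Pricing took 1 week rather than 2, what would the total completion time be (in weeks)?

20

Actual critical path: Iterate→Pricing→Legal = 12+2+7 = 21 ⇒ 21 weeks.
Pricing lies on that path, so at 1 week the path becomes 20 weeks.
That remains the longest chain; total 20 weeks.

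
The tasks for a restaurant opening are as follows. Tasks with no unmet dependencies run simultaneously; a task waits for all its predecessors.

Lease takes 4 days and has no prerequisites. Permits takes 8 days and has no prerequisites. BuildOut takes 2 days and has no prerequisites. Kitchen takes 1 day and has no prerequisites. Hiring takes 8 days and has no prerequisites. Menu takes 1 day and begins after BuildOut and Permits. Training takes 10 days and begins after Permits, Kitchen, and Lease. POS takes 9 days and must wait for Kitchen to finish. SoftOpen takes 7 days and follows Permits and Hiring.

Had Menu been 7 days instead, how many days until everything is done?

Critical path before the change: Permits→Training = 8+10 = 18 giving 18 days.
Menu has 9 days of float (longest path through it is 9).
That remains the longest chain; total 18 days.

18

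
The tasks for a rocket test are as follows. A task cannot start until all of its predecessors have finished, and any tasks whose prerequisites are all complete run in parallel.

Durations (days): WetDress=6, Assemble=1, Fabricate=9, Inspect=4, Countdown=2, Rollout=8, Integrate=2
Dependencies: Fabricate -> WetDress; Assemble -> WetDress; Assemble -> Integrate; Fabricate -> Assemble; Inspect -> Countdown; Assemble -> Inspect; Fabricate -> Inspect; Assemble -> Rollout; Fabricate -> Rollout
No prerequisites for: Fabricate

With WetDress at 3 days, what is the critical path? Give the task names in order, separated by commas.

Fabricate, Assemble, Rollout

Critical path before the change: Fabricate→Assemble→Rollout = 9+1+8 = 18 giving 18 days.
The longest path through WetDress is only 16 days, so WetDress has float 2.
No other chain overtakes it, so the finish is 18 days.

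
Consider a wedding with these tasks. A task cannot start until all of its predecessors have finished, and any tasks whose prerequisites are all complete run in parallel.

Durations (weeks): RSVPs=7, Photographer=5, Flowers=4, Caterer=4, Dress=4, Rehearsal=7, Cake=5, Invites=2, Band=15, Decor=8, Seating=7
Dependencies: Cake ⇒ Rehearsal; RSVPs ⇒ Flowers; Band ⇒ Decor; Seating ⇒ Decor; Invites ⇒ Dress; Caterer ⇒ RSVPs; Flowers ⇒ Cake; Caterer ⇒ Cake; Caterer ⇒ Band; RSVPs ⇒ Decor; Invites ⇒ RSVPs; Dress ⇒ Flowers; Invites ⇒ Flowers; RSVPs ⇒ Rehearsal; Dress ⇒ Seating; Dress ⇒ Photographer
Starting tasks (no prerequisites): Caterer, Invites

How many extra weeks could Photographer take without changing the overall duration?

The longest chain is Caterer→RSVPs→Flowers→Cake→Rehearsal = 4+7+4+5+7 = 27; overall finish 27 weeks.
Longest path through Photographer: 11 weeks (earliest finish 11, latest finish 27).
Slack of Photographer = 22 − 6 = 16 weeks.

16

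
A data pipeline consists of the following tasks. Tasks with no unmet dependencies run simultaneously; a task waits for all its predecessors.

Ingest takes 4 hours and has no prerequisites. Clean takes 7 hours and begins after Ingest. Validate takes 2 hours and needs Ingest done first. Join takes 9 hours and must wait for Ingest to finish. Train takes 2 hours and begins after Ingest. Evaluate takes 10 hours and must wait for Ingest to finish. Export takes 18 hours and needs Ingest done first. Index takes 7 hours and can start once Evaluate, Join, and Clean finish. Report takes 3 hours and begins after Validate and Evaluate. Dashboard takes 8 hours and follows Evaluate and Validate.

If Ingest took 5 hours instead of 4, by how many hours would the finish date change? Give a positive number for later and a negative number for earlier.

As given, the longest chain is Ingest→Evaluate→Dashboard = 4+10+8 = 22, so the finish is 22 hours.
Ingest is on the critical path; changing it to 5 makes that path 23 hours.
No other chain overtakes it, so the finish is 23 hours.
Change in finish: 23 − 22 = +1 hours.

1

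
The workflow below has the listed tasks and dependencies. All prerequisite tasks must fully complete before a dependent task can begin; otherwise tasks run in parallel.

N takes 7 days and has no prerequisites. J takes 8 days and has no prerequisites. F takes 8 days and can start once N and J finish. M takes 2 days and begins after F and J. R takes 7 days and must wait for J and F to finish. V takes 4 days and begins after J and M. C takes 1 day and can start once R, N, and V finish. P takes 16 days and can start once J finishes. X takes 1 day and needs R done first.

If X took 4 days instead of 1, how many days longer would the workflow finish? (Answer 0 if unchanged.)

3

The binding path is J→F→R→X = 8+8+7+1 = 24; finish at 24 days.
Since X is critical, the +3 change carries straight to that chain (now 27 days).
The critical path is still J→F→R→X; finish is now 27 days.
Change in finish: 27 − 24 = +3 days.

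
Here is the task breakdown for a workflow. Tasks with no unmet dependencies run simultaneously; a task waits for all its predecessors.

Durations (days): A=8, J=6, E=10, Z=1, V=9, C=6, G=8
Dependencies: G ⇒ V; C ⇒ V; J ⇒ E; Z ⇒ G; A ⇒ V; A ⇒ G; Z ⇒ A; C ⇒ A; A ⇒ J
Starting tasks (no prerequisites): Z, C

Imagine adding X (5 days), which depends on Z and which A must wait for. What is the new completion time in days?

Originally the workflow takes 31 days.
With X inserted, A now waits for max(C, Z, X).
New critical path: Z→X→A→G→V = 1+5+8+8+9 = 31 ⇒ 31 days.

31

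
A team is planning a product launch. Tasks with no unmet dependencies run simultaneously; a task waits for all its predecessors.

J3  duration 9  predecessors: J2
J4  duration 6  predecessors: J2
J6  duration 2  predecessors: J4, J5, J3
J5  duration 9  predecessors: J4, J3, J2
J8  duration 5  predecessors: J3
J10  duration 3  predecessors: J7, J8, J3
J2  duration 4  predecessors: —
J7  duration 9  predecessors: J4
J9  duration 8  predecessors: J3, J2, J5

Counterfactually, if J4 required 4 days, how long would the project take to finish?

30

Critical path before the change: J2→J3→J5→J9 = 4+9+9+8 = 30 giving 30 days.
J4 is off the critical path — its longest chain is 27 days, giving 3 of slack.
That remains the longest chain; total 30 days.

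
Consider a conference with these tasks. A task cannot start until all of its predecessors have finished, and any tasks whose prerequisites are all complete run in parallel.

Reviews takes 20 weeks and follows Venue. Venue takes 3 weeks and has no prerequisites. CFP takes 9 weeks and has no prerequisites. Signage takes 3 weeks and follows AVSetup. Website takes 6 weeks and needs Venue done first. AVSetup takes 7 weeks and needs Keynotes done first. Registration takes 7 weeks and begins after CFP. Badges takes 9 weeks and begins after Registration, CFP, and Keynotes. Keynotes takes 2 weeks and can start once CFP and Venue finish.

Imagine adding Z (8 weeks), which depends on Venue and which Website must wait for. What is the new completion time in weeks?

Originally the schedule takes 25 weeks.
With Z inserted, Website now waits for max(Venue, Z).
New critical path: CFP→Registration→Badges = 9+7+9 = 25 ⇒ 25 weeks.

25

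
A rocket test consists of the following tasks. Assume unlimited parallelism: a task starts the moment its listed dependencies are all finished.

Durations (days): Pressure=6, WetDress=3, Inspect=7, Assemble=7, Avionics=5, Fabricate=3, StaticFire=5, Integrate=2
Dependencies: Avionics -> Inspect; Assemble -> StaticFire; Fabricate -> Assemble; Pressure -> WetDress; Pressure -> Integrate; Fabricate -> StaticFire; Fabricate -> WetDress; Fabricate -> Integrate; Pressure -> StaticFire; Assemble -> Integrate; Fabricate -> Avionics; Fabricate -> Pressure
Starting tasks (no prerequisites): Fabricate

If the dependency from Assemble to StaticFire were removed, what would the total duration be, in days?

Original critical path: Fabricate→Avionics→Inspect = 3+5+7 = 15 ⇒ 15 days.
Without Assemble→StaticFire, StaticFire's earliest start moves from 10 to 9.
The longest chain is now Fabricate→Avionics→Inspect = 3+5+7 = 15, so the rocket test takes 15 days.

15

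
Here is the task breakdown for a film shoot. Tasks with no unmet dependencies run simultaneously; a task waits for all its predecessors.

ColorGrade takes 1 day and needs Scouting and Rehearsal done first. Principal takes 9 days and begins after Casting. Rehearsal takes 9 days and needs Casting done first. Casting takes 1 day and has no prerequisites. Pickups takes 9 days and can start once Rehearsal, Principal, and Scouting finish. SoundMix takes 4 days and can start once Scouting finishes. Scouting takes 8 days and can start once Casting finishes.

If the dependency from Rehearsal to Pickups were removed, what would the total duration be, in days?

Original critical path: Casting→Rehearsal→Pickups = 1+9+9 = 19 ⇒ 19 days.
Dropping Rehearsal→Pickups doesn't change Pickups's earliest start (10); another predecessor still binds.
New critical path: Casting→Principal→Pickups = 1+9+9 = 19 ⇒ 19 days.

19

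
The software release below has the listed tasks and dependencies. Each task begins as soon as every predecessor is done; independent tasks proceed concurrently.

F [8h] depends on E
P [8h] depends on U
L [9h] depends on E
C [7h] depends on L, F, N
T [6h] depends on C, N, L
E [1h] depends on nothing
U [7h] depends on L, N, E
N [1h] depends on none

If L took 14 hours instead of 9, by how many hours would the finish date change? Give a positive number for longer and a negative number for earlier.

Critical path before the change: E→L→U→P = 1+9+7+8 = 25 giving 25 hours.
L is on the critical path; changing it to 14 makes that path 30 hours.
The critical path is still E→L→U→P; finish is now 30 hours.
Change in finish: 30 − 25 = +5 hours.

5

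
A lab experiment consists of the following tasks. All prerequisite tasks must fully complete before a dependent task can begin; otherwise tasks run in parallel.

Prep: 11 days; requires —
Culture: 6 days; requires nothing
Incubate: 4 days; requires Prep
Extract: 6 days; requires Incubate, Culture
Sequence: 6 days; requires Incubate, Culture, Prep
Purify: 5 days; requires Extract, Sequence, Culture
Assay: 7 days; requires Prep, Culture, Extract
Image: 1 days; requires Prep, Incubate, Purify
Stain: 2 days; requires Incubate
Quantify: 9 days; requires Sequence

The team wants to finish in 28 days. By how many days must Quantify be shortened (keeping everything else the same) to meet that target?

2

Current finish: 30 days; target: 28.
Quantify is on every critical path, so each day cut from Quantify cuts the finish by one (this holds down to a finish of 28).
Need 30 − 28 = 2 days off Quantify → Quantify becomes 7 days, finish becomes 28.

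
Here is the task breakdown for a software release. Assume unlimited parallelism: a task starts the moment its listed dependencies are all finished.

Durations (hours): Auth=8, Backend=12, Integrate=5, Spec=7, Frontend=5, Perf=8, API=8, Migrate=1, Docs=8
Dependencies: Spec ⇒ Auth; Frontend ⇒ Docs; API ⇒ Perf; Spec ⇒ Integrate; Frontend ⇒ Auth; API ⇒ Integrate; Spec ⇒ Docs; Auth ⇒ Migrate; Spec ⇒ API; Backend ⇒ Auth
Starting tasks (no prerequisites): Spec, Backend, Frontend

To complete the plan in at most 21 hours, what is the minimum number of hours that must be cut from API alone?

2

Current finish: 23 hours; target: 21.
API is on every critical path, so each hour cut from API cuts the finish by one (this holds down to a finish of 21).
Need 23 − 21 = 2 hours off API → API becomes 6 hours, finish becomes 21.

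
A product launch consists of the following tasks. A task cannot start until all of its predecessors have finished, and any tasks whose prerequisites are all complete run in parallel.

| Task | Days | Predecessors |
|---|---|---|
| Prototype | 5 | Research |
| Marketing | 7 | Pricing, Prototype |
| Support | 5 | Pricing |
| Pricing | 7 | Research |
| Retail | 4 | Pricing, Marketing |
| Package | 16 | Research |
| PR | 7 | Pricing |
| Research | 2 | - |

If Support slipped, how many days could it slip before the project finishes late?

Research→Pricing→Marketing→Retail = 2+7+7+4 = 20 sets the makespan at 20 days.
The longest chain containing Support totals 14 days.
Slack of Support = 15 − 9 = 6 days.

6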